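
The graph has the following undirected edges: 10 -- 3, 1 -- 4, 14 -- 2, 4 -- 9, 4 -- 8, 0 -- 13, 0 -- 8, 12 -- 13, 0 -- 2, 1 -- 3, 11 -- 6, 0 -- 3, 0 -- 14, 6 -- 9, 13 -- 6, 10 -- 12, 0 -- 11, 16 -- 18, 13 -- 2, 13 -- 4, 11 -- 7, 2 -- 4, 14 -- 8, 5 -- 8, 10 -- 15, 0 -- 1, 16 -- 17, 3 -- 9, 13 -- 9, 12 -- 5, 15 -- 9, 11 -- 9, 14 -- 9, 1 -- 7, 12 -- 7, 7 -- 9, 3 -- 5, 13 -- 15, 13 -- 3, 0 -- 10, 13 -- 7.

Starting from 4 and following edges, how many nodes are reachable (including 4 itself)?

16

BFS from 4 visits: 4, 1, 2, 8, 9, 13, 0, 3, 7, 14, 5, 6, 11, 15, 12, 10
Reachable nodes: 16 of 19 total.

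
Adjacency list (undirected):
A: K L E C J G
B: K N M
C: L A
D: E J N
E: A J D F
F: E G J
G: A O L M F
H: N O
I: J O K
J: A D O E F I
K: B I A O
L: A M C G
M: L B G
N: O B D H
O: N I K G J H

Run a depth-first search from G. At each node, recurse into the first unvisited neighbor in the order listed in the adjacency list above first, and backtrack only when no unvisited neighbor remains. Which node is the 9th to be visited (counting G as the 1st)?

D

Visit G
G → A
A → K
K → B
B → N
N → O
O → I
I → J
J → D
D → E
E → F
O → H
B → M
M → L
L → C

Visit order: G, A, K, B, N, O, I, J, D, E, F, H, M, L, C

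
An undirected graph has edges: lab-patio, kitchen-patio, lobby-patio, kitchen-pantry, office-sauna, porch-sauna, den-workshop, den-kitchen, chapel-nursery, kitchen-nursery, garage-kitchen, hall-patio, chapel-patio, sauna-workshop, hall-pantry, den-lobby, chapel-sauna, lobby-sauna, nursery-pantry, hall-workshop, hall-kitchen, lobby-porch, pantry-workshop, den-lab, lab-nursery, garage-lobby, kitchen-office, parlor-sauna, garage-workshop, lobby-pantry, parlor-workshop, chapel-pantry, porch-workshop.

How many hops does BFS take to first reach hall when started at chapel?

2

Level 0: chapel
Level 1: nursery, pantry, patio, sauna
Level 2: hall, kitchen, lab, lobby, office, parlor, porch, workshop
Level 3: den, garage
hall first appears at level 2.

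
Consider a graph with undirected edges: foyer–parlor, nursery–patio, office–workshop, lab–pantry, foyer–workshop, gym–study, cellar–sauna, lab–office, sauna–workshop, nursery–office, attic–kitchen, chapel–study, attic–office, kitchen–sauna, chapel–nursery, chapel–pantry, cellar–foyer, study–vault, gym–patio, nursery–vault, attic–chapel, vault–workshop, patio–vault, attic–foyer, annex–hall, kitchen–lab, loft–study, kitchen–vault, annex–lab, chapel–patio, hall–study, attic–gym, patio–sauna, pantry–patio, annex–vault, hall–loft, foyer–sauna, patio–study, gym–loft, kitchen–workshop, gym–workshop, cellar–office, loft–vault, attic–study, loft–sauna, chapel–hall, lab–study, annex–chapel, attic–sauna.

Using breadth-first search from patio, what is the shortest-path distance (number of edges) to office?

Level 0: patio
Level 1: chapel, gym, nursery, pantry, sauna, study, vault
Level 2: annex, attic, cellar, foyer, hall, kitchen, lab, loft, office, workshop
Level 3: parlor
office first appears at level 2.

2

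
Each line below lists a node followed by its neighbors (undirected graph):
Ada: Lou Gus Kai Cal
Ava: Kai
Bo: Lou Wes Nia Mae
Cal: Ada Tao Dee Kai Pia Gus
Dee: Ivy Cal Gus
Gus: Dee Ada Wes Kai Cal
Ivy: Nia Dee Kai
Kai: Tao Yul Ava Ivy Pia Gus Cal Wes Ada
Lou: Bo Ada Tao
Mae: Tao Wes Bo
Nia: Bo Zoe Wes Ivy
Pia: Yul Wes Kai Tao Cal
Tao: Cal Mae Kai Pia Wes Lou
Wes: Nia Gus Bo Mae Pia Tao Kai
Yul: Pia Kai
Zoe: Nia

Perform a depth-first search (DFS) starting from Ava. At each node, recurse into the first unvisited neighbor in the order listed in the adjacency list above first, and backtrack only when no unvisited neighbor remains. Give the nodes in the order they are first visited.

Visit Ava
Ava → Kai
Kai → Tao
Tao → Cal
Cal → Ada
Ada → Lou
Lou → Bo
Bo → Wes
Wes → Nia
Nia → Zoe
Nia → Ivy
Ivy → Dee
Dee → Gus
Wes → Mae
Wes → Pia
Pia → Yul

Ava, Kai, Tao, Cal, Ada, Lou, Bo, Wes, Nia, Zoe, Ivy, Dee, Gus, Mae, Pia, Yul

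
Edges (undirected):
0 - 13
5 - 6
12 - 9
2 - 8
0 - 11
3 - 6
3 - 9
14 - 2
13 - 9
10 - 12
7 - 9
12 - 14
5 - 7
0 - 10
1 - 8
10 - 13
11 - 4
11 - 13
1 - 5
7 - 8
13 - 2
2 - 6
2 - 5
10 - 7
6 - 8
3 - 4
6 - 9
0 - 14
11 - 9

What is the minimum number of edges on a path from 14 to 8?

Level 0: 14
Level 1: 0, 2, 12
Level 2: 5, 6, 8, 9, 10, 11, 13
Level 3: 1, 3, 4, 7
8 first appears at level 2.

2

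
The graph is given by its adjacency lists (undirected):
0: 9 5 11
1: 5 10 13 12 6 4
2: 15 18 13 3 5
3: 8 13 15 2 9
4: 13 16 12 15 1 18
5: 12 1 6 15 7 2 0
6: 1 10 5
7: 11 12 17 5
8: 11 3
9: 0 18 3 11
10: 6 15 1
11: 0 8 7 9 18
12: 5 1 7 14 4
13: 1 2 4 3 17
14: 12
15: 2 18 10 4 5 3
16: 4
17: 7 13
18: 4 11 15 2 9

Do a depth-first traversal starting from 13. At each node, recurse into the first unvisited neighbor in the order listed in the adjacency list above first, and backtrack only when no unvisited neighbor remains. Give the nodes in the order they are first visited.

13, 1, 5, 12, 7, 11, 0, 9, 18, 4, 16, 15, 2, 3, 8, 10, 6, 17, 14

Visit 13
13 → 1
1 → 5
5 → 12
12 → 7
7 → 11
11 → 0
0 → 9
9 → 18
18 → 4
4 → 16
4 → 15
15 → 2
2 → 3
3 → 8
15 → 10
10 → 6
7 → 17
12 → 14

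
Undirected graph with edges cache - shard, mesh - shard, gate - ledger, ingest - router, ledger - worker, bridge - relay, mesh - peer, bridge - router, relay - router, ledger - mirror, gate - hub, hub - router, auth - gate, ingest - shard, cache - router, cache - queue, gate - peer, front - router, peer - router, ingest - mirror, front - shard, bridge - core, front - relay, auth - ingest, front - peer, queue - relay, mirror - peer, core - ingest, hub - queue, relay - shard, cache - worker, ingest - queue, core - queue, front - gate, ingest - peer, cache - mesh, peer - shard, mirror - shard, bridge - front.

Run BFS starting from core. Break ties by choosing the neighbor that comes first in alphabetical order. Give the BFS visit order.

Visit core; enqueue bridge, ingest, queue → queue [bridge, ingest, queue]
Visit bridge; enqueue front, relay, router → queue [ingest, queue, front, relay, router]
Visit ingest; enqueue auth, mirror, peer, shard → queue [queue, front, relay, router, auth, mirror, peer, shard]
Visit queue; enqueue cache, hub → queue [front, relay, router, auth, mirror, peer, shard, cache, hub]
Visit front; enqueue gate → queue [relay, router, auth, mirror, peer, shard, cache, hub, gate]
Visit relay → queue [router, auth, mirror, peer, shard, cache, hub, gate]
Visit router → queue [auth, mirror, peer, shard, cache, hub, gate]
Visit auth → queue [mirror, peer, shard, cache, hub, gate]
Visit mirror; enqueue ledger → queue [peer, shard, cache, hub, gate, ledger]
Visit peer; enqueue mesh → queue [shard, cache, hub, gate, ledger, mesh]
Visit shard → queue [cache, hub, gate, ledger, mesh]
Visit cache; enqueue worker → queue [hub, gate, ledger, mesh, worker]
Visit hub → queue [gate, ledger, mesh, worker]
Visit gate → queue [ledger, mesh, worker]
Visit ledger → queue [mesh, worker]
Visit mesh → queue [worker]
Visit worker → queue []

core, bridge, ingest, queue, front, relay, router, auth, mirror, peer, shard, cache, hub, gate, ledger, mesh, worker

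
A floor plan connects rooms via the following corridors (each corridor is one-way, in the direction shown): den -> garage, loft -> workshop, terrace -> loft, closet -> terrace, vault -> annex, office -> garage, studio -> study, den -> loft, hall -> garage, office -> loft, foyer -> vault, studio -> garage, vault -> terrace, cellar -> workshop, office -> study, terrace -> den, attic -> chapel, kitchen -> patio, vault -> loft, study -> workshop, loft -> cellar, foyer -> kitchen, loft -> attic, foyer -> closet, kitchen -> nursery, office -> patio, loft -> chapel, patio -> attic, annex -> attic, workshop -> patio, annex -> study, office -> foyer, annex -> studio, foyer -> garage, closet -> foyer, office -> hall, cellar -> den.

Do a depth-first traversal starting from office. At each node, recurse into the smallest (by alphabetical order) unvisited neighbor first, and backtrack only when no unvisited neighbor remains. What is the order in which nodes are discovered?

Visit office
office → foyer
foyer → closet
closet → terrace
terrace → den
den → garage
den → loft
loft → attic
attic → chapel
loft → cellar
cellar → workshop
workshop → patio
foyer → kitchen
kitchen → nursery
foyer → vault
vault → annex
annex → studio
studio → study
office → hall

office → foyer → closet → terrace → den → garage → loft → attic → chapel → cellar → workshop → patio → kitchen → nursery → vault → annex → studio → study → hall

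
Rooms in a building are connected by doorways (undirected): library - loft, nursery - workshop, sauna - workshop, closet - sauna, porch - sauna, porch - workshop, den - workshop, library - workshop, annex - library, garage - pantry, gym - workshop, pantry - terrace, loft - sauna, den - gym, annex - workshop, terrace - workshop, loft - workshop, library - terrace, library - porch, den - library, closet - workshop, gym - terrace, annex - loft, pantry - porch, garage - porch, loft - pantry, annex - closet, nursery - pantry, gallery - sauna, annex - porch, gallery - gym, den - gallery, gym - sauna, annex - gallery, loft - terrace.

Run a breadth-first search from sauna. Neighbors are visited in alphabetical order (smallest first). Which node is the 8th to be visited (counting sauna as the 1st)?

annex

Visit sauna; enqueue closet, gallery, gym, loft, porch, workshop → queue [closet, gallery, gym, loft, porch, workshop]
Visit closet; enqueue annex → queue [gallery, gym, loft, porch, workshop, annex]
Visit gallery; enqueue den → queue [gym, loft, porch, workshop, annex, den]
Visit gym; enqueue terrace → queue [loft, porch, workshop, annex, den, terrace]
Visit loft; enqueue library, pantry → queue [porch, workshop, annex, den, terrace, library, pantry]
Visit porch; enqueue garage → queue [workshop, annex, den, terrace, library, pantry, garage]
Visit workshop; enqueue nursery → queue [annex, den, terrace, library, pantry, garage, nursery]
Visit annex → queue [den, terrace, library, pantry, garage, nursery]
Visit den → queue [terrace, library, pantry, garage, nursery]
Visit terrace → queue [library, pantry, garage, nursery]
Visit library → queue [pantry, garage, nursery]
Visit pantry → queue [garage, nursery]
Visit garage → queue [nursery]
Visit nursery → queue []

Visit order: sauna, closet, gallery, gym, loft, porch, workshop, annex, den, terrace, library, pantry, garage, nursery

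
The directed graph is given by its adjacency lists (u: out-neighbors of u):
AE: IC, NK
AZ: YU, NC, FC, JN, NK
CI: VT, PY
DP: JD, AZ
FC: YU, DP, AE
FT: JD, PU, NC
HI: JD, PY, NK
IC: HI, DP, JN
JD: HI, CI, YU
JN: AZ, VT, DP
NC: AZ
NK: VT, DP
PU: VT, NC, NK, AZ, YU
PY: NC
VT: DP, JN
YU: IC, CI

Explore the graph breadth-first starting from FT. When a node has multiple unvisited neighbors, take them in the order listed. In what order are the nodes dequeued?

FT, JD, PU, NC, HI, CI, YU, VT, NK, AZ, PY, IC, DP, JN, FC, AE

Visit FT; enqueue JD, PU, NC → queue [JD, PU, NC]
Visit JD; enqueue HI, CI, YU → queue [PU, NC, HI, CI, YU]
Visit PU; enqueue VT, NK, AZ → queue [NC, HI, CI, YU, VT, NK, AZ]
Visit NC → queue [HI, CI, YU, VT, NK, AZ]
Visit HI; enqueue PY → queue [CI, YU, VT, NK, AZ, PY]
Visit CI → queue [YU, VT, NK, AZ, PY]
Visit YU; enqueue IC → queue [VT, NK, AZ, PY, IC]
Visit VT; enqueue DP, JN → queue [NK, AZ, PY, IC, DP, JN]
Visit NK → queue [AZ, PY, IC, DP, JN]
Visit AZ; enqueue FC → queue [PY, IC, DP, JN, FC]
Visit PY → queue [IC, DP, JN, FC]
Visit IC → queue [DP, JN, FC]
Visit DP → queue [JN, FC]
Visit JN → queue [FC]
Visit FC; enqueue AE → queue [AE]
Visit AE → queue []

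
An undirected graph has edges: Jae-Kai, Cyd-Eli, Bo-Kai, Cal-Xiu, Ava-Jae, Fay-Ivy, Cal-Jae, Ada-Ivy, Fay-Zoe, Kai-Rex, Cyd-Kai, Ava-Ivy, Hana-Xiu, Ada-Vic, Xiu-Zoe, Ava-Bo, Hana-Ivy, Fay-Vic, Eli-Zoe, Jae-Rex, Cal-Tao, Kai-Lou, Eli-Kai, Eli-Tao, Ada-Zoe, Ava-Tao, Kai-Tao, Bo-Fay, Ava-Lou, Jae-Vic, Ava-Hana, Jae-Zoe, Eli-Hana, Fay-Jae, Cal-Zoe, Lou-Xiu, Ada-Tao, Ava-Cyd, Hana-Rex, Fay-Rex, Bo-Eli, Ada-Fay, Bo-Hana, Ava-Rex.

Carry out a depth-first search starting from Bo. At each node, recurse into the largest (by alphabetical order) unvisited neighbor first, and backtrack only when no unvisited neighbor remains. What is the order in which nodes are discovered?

Bo Kai Tao Eli Zoe Xiu Lou Ava Rex Jae Vic Fay Ivy Hana Ada Cal Cyd

Visit Bo
Bo → Kai
Kai → Tao
Tao → Eli
Eli → Zoe
Zoe → Xiu
Xiu → Lou
Lou → Ava
Ava → Rex
Rex → Jae
Jae → Vic
Vic → Fay
Fay → Ivy
Ivy → Hana
Ivy → Ada
Jae → Cal
Ava → Cyd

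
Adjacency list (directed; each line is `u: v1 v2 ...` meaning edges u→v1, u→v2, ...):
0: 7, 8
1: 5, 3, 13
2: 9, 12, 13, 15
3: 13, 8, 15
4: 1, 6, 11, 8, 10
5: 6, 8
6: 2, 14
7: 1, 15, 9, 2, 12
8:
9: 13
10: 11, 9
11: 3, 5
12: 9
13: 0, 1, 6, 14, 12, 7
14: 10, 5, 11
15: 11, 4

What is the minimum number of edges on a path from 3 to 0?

2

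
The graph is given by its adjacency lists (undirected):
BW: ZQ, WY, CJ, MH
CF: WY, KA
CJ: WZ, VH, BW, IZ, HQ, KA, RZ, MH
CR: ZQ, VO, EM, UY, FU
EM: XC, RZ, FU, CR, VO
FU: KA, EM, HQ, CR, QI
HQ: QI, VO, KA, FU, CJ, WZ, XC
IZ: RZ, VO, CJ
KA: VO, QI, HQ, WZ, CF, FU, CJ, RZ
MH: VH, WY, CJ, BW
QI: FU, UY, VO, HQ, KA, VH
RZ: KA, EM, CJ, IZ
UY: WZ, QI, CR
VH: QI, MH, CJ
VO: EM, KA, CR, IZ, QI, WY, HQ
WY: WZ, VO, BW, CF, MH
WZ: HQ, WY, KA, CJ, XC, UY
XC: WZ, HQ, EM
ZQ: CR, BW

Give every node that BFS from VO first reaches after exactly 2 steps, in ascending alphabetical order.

BW, CF, CJ, FU, MH, RZ, UY, VH, WZ, XC, ZQ

Level 0: VO
Level 1: CR, EM, HQ, IZ, KA, QI, WY
Level 2: BW, CF, CJ, FU, MH, RZ, UY, VH, WZ, XC, ZQ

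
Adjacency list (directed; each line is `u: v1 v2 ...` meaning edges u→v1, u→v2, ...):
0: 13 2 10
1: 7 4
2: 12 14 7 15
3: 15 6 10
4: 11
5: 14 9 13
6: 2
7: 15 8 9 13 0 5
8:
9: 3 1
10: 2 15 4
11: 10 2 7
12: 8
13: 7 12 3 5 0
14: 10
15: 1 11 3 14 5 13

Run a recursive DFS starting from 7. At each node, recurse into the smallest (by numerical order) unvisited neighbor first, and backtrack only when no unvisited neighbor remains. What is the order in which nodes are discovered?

7, 0, 2, 12, 8, 14, 10, 4, 11, 15, 1, 3, 6, 5, 9, 13

Visit 7
7 → 0
0 → 2
2 → 12
12 → 8
2 → 14
14 → 10
10 → 4
4 → 11
10 → 15
15 → 1
15 → 3
3 → 6
15 → 5
5 → 9
5 → 13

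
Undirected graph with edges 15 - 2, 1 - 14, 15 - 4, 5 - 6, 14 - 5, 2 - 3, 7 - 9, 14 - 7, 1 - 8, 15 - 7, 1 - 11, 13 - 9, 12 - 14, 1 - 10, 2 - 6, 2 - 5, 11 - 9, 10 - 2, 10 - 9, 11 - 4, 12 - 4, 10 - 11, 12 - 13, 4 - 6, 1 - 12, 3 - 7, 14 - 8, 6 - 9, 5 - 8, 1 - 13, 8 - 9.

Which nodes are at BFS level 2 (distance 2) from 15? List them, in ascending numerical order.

Level 0: 15
Level 1: 2, 4, 7
Level 2: 3, 5, 6, 9, 10, 11, 12, 14
Level 3: 1, 8, 13

3, 5, 6, 9, 10, 11, 12, 14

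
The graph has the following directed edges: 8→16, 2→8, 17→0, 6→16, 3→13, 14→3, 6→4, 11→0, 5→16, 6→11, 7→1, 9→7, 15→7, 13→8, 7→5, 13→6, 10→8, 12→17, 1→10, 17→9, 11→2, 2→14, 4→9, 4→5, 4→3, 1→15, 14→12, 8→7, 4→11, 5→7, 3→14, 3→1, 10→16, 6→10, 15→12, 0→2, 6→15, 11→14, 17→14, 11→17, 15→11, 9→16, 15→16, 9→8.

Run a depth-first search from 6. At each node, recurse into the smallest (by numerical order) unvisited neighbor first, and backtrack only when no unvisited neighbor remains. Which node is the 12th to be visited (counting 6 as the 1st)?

0

Visit 6
6 → 4
4 → 3
3 → 1
1 → 10
10 → 8
8 → 7
7 → 5
5 → 16
1 → 15
15 → 11
11 → 0
0 → 2
2 → 14
14 → 12
12 → 17
17 → 9
3 → 13

Visit order: 6, 4, 3, 1, 10, 8, 7, 5, 16, 15, 11, 0, 2, 14, 12, 17, 9, 13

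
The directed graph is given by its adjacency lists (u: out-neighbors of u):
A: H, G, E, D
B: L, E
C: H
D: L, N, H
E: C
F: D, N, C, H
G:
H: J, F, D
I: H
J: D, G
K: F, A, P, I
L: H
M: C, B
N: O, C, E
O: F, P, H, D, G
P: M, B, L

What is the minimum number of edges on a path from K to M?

2

Level 0: K
Level 1: A, F, I, P
Level 2: B, C, D, E, G, H, L, M, N
Level 3: J, O
M first appears at level 2.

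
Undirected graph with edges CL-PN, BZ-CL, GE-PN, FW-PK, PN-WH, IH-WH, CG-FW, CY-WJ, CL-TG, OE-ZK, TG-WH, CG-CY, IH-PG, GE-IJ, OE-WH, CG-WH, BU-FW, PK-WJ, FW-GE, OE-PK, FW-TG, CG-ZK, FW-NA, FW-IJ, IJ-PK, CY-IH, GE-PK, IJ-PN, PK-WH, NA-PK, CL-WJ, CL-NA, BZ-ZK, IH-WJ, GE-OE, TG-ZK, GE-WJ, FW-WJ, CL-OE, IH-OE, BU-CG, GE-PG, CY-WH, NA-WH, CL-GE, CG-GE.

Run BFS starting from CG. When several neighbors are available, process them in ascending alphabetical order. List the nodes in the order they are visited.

Visit CG; enqueue BU, CY, FW, GE, WH, ZK → queue [BU, CY, FW, GE, WH, ZK]
Visit BU → queue [CY, FW, GE, WH, ZK]
Visit CY; enqueue IH, WJ → queue [FW, GE, WH, ZK, IH, WJ]
Visit FW; enqueue IJ, NA, PK, TG → queue [GE, WH, ZK, IH, WJ, IJ, NA, PK, TG]
Visit GE; enqueue CL, OE, PG, PN → queue [WH, ZK, IH, WJ, IJ, NA, PK, TG, CL, OE, PG, PN]
Visit WH → queue [ZK, IH, WJ, IJ, NA, PK, TG, CL, OE, PG, PN]
Visit ZK; enqueue BZ → queue [IH, WJ, IJ, NA, PK, TG, CL, OE, PG, PN, BZ]
Visit IH → queue [WJ, IJ, NA, PK, TG, CL, OE, PG, PN, BZ]
Visit WJ → queue [IJ, NA, PK, TG, CL, OE, PG, PN, BZ]
Visit IJ → queue [NA, PK, TG, CL, OE, PG, PN, BZ]
Visit NA → queue [PK, TG, CL, OE, PG, PN, BZ]
Visit PK → queue [TG, CL, OE, PG, PN, BZ]
Visit TG → queue [CL, OE, PG, PN, BZ]
Visit CL → queue [OE, PG, PN, BZ]
Visit OE → queue [PG, PN, BZ]
Visit PG → queue [PN, BZ]
Visit PN → queue [BZ]
Visit BZ → queue []

CG BU CY FW GE WH ZK IH WJ IJ NA PK TG CL OE PG PN BZ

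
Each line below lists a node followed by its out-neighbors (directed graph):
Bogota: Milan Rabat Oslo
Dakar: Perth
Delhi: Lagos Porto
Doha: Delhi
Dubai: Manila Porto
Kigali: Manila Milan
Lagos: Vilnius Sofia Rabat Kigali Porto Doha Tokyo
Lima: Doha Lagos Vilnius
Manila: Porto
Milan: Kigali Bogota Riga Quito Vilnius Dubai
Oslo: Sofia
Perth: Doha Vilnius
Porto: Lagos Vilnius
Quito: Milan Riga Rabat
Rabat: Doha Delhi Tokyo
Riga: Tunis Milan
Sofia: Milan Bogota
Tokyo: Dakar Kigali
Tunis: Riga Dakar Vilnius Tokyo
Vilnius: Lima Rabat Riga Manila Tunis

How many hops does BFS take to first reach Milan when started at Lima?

Level 0: Lima
Level 1: Doha, Lagos, Vilnius
Level 2: Delhi, Kigali, Manila, Porto, Rabat, Riga, Sofia, Tokyo, Tunis
Level 3: Bogota, Dakar, Milan
Level 4: Dubai, Oslo, Perth, Quito
Milan first appears at level 3.

3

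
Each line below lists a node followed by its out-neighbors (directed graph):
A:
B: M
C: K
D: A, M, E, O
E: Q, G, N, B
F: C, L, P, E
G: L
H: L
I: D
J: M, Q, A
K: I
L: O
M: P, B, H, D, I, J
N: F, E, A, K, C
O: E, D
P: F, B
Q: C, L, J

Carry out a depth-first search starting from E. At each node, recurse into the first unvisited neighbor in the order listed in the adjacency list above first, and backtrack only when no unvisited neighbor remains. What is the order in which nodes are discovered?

Visit E
E → Q
Q → C
C → K
K → I
I → D
D → A
D → M
M → P
P → F
F → L
L → O
P → B
M → H
M → J
E → G
E → N

E, Q, C, K, I, D, A, M, P, F, L, O, B, H, J, G, N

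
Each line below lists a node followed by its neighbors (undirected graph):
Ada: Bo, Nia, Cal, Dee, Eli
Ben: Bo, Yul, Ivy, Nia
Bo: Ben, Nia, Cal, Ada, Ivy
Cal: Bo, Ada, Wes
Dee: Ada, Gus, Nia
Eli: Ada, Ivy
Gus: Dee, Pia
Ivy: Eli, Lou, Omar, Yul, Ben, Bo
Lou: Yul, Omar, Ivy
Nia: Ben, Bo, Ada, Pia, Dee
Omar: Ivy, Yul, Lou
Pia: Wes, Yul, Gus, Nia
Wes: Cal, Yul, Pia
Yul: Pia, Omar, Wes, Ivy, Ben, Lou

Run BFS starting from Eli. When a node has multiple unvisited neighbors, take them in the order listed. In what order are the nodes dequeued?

Visit Eli; enqueue Ada, Ivy → queue [Ada, Ivy]
Visit Ada; enqueue Bo, Nia, Cal, Dee → queue [Ivy, Bo, Nia, Cal, Dee]
Visit Ivy; enqueue Lou, Omar, Yul, Ben → queue [Bo, Nia, Cal, Dee, Lou, Omar, Yul, Ben]
Visit Bo → queue [Nia, Cal, Dee, Lou, Omar, Yul, Ben]
Visit Nia; enqueue Pia → queue [Cal, Dee, Lou, Omar, Yul, Ben, Pia]
Visit Cal; enqueue Wes → queue [Dee, Lou, Omar, Yul, Ben, Pia, Wes]
Visit Dee; enqueue Gus → queue [Lou, Omar, Yul, Ben, Pia, Wes, Gus]
Visit Lou → queue [Omar, Yul, Ben, Pia, Wes, Gus]
Visit Omar → queue [Yul, Ben, Pia, Wes, Gus]
Visit Yul → queue [Ben, Pia, Wes, Gus]
Visit Ben → queue [Pia, Wes, Gus]
Visit Pia → queue [Wes, Gus]
Visit Wes → queue [Gus]
Visit Gus → queue []

Eli Ada Ivy Bo Nia Cal Dee Lou Omar Yul Ben Pia Wes Gus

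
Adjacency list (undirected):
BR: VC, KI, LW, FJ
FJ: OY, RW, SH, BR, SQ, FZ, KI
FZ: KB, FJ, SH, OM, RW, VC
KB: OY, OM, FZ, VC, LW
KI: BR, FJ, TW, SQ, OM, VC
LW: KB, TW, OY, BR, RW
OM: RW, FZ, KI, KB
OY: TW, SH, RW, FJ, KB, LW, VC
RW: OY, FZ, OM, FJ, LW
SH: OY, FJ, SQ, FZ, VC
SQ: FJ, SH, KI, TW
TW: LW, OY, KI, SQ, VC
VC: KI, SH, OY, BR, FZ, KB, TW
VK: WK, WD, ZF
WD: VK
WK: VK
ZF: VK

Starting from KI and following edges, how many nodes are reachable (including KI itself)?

BFS from KI visits: KI, BR, FJ, TW, SQ, OM, VC, LW, OY, RW, SH, FZ, KB
Reachable nodes: 13 of 17 total.

13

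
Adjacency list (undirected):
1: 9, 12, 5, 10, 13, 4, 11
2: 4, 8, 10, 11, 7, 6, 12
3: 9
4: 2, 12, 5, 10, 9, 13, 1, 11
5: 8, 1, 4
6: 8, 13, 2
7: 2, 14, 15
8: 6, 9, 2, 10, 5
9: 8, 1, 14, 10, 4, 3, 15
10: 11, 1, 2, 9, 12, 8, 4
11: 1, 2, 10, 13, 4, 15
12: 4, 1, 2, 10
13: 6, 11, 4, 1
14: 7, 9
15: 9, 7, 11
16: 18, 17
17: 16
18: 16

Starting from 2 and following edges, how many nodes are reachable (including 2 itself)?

BFS from 2 visits: 2, 4, 8, 10, 11, 7, 6, 12, 5, 9, 13, 1, 15, 14, 3
Reachable nodes: 15 of 18 total.

15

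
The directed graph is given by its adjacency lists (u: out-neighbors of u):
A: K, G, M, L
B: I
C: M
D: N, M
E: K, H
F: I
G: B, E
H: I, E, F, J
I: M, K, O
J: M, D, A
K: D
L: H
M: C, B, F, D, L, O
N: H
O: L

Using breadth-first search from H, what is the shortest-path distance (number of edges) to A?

2

Level 0: H
Level 1: E, F, I, J
Level 2: A, D, K, M, O
Level 3: B, C, G, L, N
A first appears at level 2.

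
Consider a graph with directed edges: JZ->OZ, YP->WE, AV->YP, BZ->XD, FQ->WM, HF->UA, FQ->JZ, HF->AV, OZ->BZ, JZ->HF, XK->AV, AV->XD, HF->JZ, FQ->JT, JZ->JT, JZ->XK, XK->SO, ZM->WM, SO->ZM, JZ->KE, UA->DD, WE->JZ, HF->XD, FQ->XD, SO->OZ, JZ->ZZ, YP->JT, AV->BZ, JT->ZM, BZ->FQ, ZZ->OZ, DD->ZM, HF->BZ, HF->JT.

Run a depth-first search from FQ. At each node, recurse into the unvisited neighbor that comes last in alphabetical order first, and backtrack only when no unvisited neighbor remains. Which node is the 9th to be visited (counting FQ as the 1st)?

SO

Visit FQ
FQ → XD
FQ → WM
FQ → JZ
JZ → ZZ
ZZ → OZ
OZ → BZ
JZ → XK
XK → SO
SO → ZM
XK → AV
AV → YP
YP → WE
YP → JT
JZ → KE
JZ → HF
HF → UA
UA → DD

Visit order: FQ, XD, WM, JZ, ZZ, OZ, BZ, XK, SO, ZM, AV, YP, WE, JT, KE, HF, UA, DD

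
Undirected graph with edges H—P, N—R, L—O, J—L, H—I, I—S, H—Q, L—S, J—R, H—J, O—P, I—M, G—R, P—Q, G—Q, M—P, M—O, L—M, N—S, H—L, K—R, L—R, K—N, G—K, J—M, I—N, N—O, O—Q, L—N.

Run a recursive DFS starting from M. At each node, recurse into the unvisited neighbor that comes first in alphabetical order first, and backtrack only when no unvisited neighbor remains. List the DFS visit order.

Visit M
M → I
I → H
H → J
J → L
L → N
N → K
K → G
G → Q
Q → O
O → P
G → R
N → S

M, I, H, J, L, N, K, G, Q, O, P, R, S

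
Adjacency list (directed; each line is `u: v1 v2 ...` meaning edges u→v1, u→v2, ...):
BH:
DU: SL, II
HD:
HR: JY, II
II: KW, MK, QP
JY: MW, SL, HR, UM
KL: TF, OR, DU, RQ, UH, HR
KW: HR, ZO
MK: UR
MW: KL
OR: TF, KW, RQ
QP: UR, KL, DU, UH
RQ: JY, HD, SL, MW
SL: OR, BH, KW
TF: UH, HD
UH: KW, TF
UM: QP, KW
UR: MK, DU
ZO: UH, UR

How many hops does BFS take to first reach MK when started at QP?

Level 0: QP
Level 1: DU, KL, UH, UR
Level 2: HR, II, KW, MK, OR, RQ, SL, TF
Level 3: BH, HD, JY, MW, ZO
Level 4: UM
MK first appears at level 2.

2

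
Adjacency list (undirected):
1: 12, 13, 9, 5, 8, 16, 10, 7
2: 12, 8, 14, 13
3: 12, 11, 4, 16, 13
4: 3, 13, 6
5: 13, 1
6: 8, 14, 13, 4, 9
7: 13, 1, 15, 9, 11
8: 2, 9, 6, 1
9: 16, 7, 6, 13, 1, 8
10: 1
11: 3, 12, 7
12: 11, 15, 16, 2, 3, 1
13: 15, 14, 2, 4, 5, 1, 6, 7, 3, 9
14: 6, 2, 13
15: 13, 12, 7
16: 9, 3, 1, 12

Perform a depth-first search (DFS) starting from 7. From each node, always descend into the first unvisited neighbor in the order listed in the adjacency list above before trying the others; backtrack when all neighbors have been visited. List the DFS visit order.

Visit 7
7 → 13
13 → 15
15 → 12
12 → 11
11 → 3
3 → 4
4 → 6
6 → 8
8 → 2
2 → 14
8 → 9
9 → 16
16 → 1
1 → 5
1 → 10

7 -> 13 -> 15 -> 12 -> 11 -> 3 -> 4 -> 6 -> 8 -> 2 -> 14 -> 9 -> 16 -> 1 -> 5 -> 10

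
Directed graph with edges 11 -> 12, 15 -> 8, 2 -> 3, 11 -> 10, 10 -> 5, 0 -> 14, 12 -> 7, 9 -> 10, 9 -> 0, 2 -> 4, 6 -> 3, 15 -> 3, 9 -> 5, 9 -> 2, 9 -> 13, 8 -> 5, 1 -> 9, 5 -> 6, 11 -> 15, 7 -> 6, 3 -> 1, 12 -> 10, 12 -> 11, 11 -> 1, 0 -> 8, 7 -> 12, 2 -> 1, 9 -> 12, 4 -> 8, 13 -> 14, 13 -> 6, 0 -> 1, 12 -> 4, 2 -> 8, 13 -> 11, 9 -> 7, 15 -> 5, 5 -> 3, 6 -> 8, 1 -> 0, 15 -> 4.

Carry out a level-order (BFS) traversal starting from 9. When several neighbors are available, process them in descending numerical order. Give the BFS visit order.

9, 13, 12, 10, 7, 5, 2, 0, 14, 11, 6, 4, 3, 8, 1, 15

Visit 9; enqueue 13, 12, 10, 7, 5, 2, 0 → queue [13, 12, 10, 7, 5, 2, 0]
Visit 13; enqueue 14, 11, 6 → queue [12, 10, 7, 5, 2, 0, 14, 11, 6]
Visit 12; enqueue 4 → queue [10, 7, 5, 2, 0, 14, 11, 6, 4]
Visit 10 → queue [7, 5, 2, 0, 14, 11, 6, 4]
Visit 7 → queue [5, 2, 0, 14, 11, 6, 4]
Visit 5; enqueue 3 → queue [2, 0, 14, 11, 6, 4, 3]
Visit 2; enqueue 8, 1 → queue [0, 14, 11, 6, 4, 3, 8, 1]
Visit 0 → queue [14, 11, 6, 4, 3, 8, 1]
Visit 14 → queue [11, 6, 4, 3, 8, 1]
Visit 11; enqueue 15 → queue [6, 4, 3, 8, 1, 15]
Visit 6 → queue [4, 3, 8, 1, 15]
Visit 4 → queue [3, 8, 1, 15]
Visit 3 → queue [8, 1, 15]
Visit 8 → queue [1, 15]
Visit 1 → queue [15]
Visit 15 → queue []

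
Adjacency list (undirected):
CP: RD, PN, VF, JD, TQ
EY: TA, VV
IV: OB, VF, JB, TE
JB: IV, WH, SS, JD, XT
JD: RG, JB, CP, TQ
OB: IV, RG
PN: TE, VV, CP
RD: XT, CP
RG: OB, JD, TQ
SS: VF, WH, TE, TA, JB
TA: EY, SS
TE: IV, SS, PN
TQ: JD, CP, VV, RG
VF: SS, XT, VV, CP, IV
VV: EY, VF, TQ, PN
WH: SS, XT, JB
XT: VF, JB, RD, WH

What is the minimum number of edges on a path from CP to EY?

3

Level 0: CP
Level 1: JD, PN, RD, TQ, VF
Level 2: IV, JB, RG, SS, TE, VV, XT
Level 3: EY, OB, TA, WH
EY first appears at level 3.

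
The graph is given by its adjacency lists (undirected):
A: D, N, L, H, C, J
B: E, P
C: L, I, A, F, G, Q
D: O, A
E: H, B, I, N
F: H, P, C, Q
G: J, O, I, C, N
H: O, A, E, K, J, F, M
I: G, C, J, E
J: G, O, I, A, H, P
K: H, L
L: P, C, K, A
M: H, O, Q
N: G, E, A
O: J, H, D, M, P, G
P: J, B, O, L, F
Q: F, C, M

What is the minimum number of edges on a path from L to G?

2

Level 0: L
Level 1: A, C, K, P
Level 2: B, D, F, G, H, I, J, N, O, Q
Level 3: E, M
G first appears at level 2.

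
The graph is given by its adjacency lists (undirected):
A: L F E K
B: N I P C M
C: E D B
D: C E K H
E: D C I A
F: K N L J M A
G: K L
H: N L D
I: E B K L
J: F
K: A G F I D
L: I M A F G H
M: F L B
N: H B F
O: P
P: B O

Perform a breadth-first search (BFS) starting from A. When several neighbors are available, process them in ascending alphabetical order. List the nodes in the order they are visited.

Visit A; enqueue E, F, K, L → queue [E, F, K, L]
Visit E; enqueue C, D, I → queue [F, K, L, C, D, I]
Visit F; enqueue J, M, N → queue [K, L, C, D, I, J, M, N]
Visit K; enqueue G → queue [L, C, D, I, J, M, N, G]
Visit L; enqueue H → queue [C, D, I, J, M, N, G, H]
Visit C; enqueue B → queue [D, I, J, M, N, G, H, B]
Visit D → queue [I, J, M, N, G, H, B]
Visit I → queue [J, M, N, G, H, B]
Visit J → queue [M, N, G, H, B]
Visit M → queue [N, G, H, B]
Visit N → queue [G, H, B]
Visit G → queue [H, B]
Visit H → queue [B]
Visit B; enqueue P → queue [P]
Visit P; enqueue O → queue [O]
Visit O → queue []

A, E, F, K, L, C, D, I, J, M, N, G, H, B, P, O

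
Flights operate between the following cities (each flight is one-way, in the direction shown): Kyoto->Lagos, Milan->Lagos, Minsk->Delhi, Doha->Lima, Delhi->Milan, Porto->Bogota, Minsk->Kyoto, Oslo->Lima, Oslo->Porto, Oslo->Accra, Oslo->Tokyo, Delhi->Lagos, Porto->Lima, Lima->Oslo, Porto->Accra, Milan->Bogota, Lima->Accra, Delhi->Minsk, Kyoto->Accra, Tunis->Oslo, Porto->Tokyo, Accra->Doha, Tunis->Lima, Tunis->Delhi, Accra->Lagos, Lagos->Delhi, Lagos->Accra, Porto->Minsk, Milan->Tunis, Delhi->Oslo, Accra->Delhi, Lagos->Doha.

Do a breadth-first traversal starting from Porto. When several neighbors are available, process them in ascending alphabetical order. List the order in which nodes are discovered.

Visit Porto; enqueue Accra, Bogota, Lima, Minsk, Tokyo → queue [Accra, Bogota, Lima, Minsk, Tokyo]
Visit Accra; enqueue Delhi, Doha, Lagos → queue [Bogota, Lima, Minsk, Tokyo, Delhi, Doha, Lagos]
Visit Bogota → queue [Lima, Minsk, Tokyo, Delhi, Doha, Lagos]
Visit Lima; enqueue Oslo → queue [Minsk, Tokyo, Delhi, Doha, Lagos, Oslo]
Visit Minsk; enqueue Kyoto → queue [Tokyo, Delhi, Doha, Lagos, Oslo, Kyoto]
Visit Tokyo → queue [Delhi, Doha, Lagos, Oslo, Kyoto]
Visit Delhi; enqueue Milan → queue [Doha, Lagos, Oslo, Kyoto, Milan]
Visit Doha → queue [Lagos, Oslo, Kyoto, Milan]
Visit Lagos → queue [Oslo, Kyoto, Milan]
Visit Oslo → queue [Kyoto, Milan]
Visit Kyoto → queue [Milan]
Visit Milan; enqueue Tunis → queue [Tunis]
Visit Tunis → queue []

Porto Accra Bogota Lima Minsk Tokyo Delhi Doha Lagos Oslo Kyoto Milan Tunis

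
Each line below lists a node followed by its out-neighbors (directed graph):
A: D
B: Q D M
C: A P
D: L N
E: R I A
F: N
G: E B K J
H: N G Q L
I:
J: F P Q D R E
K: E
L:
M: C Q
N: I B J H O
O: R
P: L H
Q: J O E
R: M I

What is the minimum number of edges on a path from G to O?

3

Level 0: G
Level 1: B, E, J, K
Level 2: A, D, F, I, M, P, Q, R
Level 3: C, H, L, N, O
O first appears at level 3.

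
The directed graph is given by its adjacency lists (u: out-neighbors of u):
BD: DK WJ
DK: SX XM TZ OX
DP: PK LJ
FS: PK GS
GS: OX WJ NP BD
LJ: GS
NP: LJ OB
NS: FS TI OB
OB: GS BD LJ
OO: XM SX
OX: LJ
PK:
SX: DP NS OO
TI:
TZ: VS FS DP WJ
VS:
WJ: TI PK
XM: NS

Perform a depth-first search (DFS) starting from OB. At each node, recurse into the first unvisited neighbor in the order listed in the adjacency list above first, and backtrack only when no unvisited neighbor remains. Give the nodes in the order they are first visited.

OB, GS, OX, LJ, WJ, TI, PK, NP, BD, DK, SX, DP, NS, FS, OO, XM, TZ, VS

Visit OB
OB → GS
GS → OX
OX → LJ
GS → WJ
WJ → TI
WJ → PK
GS → NP
GS → BD
BD → DK
DK → SX
SX → DP
SX → NS
NS → FS
SX → OO
OO → XM
DK → TZ
TZ → VS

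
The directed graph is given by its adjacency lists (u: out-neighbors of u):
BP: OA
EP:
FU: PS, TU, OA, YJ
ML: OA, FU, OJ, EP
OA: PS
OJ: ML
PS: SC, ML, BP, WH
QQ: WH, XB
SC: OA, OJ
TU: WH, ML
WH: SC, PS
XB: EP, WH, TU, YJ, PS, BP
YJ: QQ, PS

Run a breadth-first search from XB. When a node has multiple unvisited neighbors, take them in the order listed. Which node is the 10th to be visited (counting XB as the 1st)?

Visit XB; enqueue EP, WH, TU, YJ, PS, BP → queue [EP, WH, TU, YJ, PS, BP]
Visit EP → queue [WH, TU, YJ, PS, BP]
Visit WH; enqueue SC → queue [TU, YJ, PS, BP, SC]
Visit TU; enqueue ML → queue [YJ, PS, BP, SC, ML]
Visit YJ; enqueue QQ → queue [PS, BP, SC, ML, QQ]
Visit PS → queue [BP, SC, ML, QQ]
Visit BP; enqueue OA → queue [SC, ML, QQ, OA]
Visit SC; enqueue OJ → queue [ML, QQ, OA, OJ]
Visit ML; enqueue FU → queue [QQ, OA, OJ, FU]
Visit QQ → queue [OA, OJ, FU]
Visit OA → queue [OJ, FU]
Visit OJ → queue [FU]
Visit FU → queue []

Visit order: XB, EP, WH, TU, YJ, PS, BP, SC, ML, QQ, OA, OJ, FU

QQ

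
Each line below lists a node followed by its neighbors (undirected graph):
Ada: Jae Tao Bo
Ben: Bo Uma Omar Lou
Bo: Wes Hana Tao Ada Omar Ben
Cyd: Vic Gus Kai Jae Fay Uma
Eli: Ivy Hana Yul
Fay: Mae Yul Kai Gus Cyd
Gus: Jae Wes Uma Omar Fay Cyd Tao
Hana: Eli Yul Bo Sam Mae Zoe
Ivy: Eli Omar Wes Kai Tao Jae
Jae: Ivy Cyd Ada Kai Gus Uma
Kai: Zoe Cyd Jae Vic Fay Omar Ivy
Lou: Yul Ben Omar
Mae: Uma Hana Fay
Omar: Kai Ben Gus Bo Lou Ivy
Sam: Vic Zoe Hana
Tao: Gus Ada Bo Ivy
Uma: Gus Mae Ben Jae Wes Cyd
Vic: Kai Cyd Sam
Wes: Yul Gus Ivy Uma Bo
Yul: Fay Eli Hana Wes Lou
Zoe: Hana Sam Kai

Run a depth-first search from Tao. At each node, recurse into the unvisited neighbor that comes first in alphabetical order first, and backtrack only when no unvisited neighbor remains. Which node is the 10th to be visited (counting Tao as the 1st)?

Kai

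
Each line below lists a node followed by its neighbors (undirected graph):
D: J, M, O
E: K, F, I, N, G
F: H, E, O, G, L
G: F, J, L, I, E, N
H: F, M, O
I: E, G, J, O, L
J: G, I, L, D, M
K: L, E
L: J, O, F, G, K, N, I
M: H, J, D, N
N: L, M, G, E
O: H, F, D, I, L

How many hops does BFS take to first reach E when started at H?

2

Level 0: H
Level 1: F, M, O
Level 2: D, E, G, I, J, L, N
Level 3: K
E first appears at level 2.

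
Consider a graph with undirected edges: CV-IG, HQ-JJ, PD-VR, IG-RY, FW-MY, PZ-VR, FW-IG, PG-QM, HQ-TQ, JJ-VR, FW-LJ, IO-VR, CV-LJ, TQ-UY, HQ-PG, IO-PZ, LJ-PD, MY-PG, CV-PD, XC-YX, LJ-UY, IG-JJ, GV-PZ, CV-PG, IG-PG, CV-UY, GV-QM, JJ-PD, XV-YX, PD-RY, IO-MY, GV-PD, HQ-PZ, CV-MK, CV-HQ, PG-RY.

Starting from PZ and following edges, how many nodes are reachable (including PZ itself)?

18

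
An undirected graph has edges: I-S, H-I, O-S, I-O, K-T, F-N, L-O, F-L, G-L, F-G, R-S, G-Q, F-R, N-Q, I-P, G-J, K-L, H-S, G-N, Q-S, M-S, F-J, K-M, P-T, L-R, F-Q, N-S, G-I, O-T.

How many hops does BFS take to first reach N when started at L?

2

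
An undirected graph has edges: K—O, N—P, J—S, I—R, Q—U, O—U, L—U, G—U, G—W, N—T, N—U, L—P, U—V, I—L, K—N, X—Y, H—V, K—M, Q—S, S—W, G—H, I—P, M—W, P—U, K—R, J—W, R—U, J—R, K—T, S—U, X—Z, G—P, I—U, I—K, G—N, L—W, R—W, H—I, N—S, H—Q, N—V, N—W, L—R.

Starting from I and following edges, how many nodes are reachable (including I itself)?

17

BFS from I visits: I, U, R, P, L, K, H, V, S, Q, O, N, G, W, J, T, M
Reachable nodes: 17 of 20 total.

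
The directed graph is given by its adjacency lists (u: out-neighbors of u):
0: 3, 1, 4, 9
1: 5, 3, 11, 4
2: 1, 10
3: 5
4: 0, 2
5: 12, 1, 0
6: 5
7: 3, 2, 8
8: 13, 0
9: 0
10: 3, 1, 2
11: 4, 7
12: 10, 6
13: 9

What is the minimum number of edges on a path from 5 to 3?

Level 0: 5
Level 1: 0, 1, 12
Level 2: 3, 4, 6, 9, 10, 11
Level 3: 2, 7
Level 4: 8
Level 5: 13
3 first appears at level 2.

2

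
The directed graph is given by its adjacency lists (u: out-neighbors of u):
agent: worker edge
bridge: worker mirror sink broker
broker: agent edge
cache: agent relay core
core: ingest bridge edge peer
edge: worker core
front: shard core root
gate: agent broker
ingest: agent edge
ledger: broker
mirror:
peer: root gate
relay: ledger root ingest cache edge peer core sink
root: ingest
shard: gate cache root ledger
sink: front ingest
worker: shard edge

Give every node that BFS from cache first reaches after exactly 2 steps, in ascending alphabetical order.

bridge, edge, ingest, ledger, peer, root, sink, worker

Level 0: cache
Level 1: agent, core, relay
Level 2: bridge, edge, ingest, ledger, peer, root, sink, worker
Level 3: broker, front, gate, mirror, shard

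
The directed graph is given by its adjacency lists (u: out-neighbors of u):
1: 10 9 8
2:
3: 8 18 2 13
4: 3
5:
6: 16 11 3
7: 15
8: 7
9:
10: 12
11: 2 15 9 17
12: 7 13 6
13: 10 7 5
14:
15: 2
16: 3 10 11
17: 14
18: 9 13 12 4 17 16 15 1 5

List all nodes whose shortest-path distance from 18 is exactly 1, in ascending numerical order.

Level 0: 18
Level 1: 1, 4, 5, 9, 12, 13, 15, 16, 17
Level 2: 2, 3, 6, 7, 8, 10, 11, 14

1, 4, 5, 9, 12, 13, 15, 16, 17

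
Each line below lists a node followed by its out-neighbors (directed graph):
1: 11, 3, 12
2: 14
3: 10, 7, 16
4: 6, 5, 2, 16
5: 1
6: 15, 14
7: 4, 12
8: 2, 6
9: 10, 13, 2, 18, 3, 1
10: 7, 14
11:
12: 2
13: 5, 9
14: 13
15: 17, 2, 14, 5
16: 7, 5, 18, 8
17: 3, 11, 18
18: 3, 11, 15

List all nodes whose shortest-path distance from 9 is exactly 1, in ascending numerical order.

1, 2, 3, 10, 13, 18

Level 0: 9
Level 1: 1, 2, 3, 10, 13, 18
Level 2: 5, 7, 11, 12, 14, 15, 16
Level 3: 4, 8, 17
Level 4: 6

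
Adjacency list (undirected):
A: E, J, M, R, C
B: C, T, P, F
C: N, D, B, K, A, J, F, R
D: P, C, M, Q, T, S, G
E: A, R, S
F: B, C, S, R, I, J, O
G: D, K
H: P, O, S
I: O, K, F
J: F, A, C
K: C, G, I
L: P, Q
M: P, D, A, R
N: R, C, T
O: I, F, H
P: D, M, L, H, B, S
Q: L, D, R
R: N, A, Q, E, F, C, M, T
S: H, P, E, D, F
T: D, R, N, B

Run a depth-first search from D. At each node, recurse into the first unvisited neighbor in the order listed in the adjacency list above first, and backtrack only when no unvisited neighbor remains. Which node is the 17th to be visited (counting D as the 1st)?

G

Visit D
D → P
P → M
M → A
A → E
E → R
R → N
N → C
C → B
B → T
B → F
F → S
S → H
H → O
O → I
I → K
K → G
F → J
R → Q
Q → L

Visit order: D, P, M, A, E, R, N, C, B, T, F, S, H, O, I, K, G, J, Q, L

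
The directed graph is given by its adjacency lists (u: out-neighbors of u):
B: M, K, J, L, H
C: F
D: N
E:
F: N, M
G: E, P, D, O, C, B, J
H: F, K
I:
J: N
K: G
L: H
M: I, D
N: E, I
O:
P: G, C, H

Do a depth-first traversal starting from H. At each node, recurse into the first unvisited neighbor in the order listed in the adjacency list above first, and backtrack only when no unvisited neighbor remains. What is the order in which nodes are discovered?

H, F, N, E, I, M, D, K, G, P, C, O, B, J, L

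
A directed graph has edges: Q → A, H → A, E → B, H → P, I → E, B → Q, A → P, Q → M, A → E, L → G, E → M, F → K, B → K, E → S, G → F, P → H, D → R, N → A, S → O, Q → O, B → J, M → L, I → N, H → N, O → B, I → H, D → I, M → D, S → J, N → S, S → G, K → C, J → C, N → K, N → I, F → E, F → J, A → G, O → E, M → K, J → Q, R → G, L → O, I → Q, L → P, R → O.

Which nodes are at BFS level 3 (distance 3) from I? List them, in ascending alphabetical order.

C, D, G, J, L

Level 0: I
Level 1: E, H, N, Q
Level 2: A, B, K, M, O, P, S
Level 3: C, D, G, J, L
Level 4: F, R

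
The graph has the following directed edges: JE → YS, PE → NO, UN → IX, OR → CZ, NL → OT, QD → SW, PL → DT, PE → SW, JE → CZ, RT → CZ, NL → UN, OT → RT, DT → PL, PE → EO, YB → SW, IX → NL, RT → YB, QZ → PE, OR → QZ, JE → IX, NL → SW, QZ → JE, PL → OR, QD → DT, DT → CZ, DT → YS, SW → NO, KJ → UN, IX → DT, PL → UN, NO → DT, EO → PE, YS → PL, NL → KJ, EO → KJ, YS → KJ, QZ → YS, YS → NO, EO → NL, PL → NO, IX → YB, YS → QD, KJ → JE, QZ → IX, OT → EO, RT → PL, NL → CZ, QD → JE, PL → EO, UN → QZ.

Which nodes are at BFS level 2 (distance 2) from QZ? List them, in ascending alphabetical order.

Level 0: QZ
Level 1: IX, JE, PE, YS
Level 2: CZ, DT, EO, KJ, NL, NO, PL, QD, SW, YB
Level 3: OR, OT, UN
Level 4: RT

CZ, DT, EO, KJ, NL, NO, PL, QD, SW, YB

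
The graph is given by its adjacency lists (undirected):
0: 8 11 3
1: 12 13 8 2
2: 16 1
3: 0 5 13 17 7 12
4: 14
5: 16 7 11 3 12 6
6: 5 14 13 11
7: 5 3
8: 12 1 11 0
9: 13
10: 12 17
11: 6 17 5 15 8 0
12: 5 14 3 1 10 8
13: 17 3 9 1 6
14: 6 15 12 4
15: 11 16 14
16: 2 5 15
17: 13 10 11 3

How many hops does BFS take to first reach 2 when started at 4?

4

Level 0: 4
Level 1: 14
Level 2: 6, 12, 15
Level 3: 1, 3, 5, 8, 10, 11, 13, 16
Level 4: 0, 2, 7, 9, 17
2 first appears at level 4.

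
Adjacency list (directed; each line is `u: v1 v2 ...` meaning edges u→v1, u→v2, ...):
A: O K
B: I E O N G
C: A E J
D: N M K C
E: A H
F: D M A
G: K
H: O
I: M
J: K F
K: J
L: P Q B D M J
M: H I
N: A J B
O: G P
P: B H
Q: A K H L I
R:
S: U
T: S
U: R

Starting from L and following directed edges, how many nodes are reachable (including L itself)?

17

BFS from L visits: L, Q, P, M, J, D, B, K, I, H, A, F, N, C, O, G, E
Reachable nodes: 17 of 21 total.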